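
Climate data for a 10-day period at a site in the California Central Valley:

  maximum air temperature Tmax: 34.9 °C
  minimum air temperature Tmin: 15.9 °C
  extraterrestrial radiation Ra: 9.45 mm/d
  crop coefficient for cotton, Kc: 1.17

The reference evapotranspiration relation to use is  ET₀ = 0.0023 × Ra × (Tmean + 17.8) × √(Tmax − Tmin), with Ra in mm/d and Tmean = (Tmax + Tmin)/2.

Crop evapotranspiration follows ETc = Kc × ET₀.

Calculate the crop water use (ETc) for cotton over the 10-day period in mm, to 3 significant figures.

47.9 mm

Tmean = (34.9 + 15.9)/2 = 25.40 °C
ET₀ = 0.0023 × 9.45 × (25.40 + 17.8) × √19.0 = 0.0023 × 9.45 × 43.20 × 4.3589 = 4.0928 mm/d
ETc = Kc × ET₀ = 1.17 × 4.0928 = 4.7886 mm/d
Over 10 days: 4.7886 × 10 = 47.886 mm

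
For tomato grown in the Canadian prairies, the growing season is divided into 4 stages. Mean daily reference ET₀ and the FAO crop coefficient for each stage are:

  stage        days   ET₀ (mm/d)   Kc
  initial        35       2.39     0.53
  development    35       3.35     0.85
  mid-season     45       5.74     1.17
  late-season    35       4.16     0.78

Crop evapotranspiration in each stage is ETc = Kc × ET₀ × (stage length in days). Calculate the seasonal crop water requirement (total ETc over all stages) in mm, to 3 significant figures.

initial: 0.53 × 2.39 × 35 = 44.33 mm
development: 0.85 × 3.35 × 35 = 99.66 mm
mid-season: 1.17 × 5.74 × 45 = 302.21 mm
late-season: 0.78 × 4.16 × 35 = 113.57 mm
Seasonal total = 559.77 mm

560 mm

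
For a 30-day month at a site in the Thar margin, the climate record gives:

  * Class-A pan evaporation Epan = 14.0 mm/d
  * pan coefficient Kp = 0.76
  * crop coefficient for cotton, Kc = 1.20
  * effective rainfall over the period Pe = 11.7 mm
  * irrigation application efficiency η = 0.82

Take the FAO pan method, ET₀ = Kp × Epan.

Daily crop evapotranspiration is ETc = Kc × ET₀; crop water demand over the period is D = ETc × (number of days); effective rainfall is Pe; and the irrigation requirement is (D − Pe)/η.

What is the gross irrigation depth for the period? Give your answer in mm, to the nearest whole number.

ET₀ = 0.76 × 14.0 = 10.6400 mm/d
ETc = Kc × ET₀ = 1.20 × 10.6400 = 12.7680 mm/d
Crop demand D = ETc × 30 d = 12.7680 × 30 = 383.040 mm
D − Pe = 383.040 − 11.7 = 371.340 mm
Gross irrigation = 371.340 / 0.82 = 452.854 mm

453 mm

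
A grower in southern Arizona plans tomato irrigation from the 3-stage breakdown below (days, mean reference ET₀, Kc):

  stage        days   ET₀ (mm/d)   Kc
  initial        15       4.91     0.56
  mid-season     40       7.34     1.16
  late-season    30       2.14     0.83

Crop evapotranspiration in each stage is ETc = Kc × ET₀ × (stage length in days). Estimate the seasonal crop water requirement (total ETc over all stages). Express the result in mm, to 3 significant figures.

435 mm

initial: 0.56 × 4.91 × 15 = 41.24 mm
mid-season: 1.16 × 7.34 × 40 = 340.58 mm
late-season: 0.83 × 2.14 × 30 = 53.29 mm
Seasonal total = 435.11 mm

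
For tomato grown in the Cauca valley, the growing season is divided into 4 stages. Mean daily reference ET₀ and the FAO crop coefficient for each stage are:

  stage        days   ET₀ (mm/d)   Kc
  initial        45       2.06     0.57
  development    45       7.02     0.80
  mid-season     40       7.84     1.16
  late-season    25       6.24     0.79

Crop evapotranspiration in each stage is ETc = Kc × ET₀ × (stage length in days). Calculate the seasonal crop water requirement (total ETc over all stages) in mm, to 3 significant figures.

793 mm

initial: 0.57 × 2.06 × 45 = 52.84 mm
development: 0.80 × 7.02 × 45 = 252.72 mm
mid-season: 1.16 × 7.84 × 40 = 363.78 mm
late-season: 0.79 × 6.24 × 25 = 123.24 mm
Seasonal total = 792.58 mm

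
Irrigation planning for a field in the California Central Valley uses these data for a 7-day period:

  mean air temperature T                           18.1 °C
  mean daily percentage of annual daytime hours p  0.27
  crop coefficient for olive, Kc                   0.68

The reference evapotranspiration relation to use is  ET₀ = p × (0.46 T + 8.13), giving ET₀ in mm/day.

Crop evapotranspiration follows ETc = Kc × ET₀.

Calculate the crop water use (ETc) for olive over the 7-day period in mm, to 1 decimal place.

21.1 mm

ET₀ = 0.27 × (0.46 × 18.1 + 8.13) = 0.27 × 16.456 = 4.4431 mm/d
ETc = Kc × ET₀ = 0.68 × 4.4431 = 3.0213 mm/d
Over 7 days: 3.0213 × 7 = 21.149 mm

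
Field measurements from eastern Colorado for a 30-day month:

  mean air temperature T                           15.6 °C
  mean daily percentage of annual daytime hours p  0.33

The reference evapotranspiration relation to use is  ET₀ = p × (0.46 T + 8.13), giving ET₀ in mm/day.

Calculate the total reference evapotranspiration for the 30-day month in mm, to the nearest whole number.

152 mm

ET₀ = 0.33 × (0.46 × 15.6 + 8.13) = 0.33 × 15.306 = 5.0510 mm/d
Monthly total = 5.0510 × 30 = 151.530 mm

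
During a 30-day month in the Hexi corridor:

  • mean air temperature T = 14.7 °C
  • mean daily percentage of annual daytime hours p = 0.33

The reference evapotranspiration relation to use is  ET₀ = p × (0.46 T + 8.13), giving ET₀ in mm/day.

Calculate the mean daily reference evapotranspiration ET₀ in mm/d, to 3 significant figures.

4.91 mm/d

ET₀ = 0.33 × (0.46 × 14.7 + 8.13) = 0.33 × 14.892 = 4.9144 mm/d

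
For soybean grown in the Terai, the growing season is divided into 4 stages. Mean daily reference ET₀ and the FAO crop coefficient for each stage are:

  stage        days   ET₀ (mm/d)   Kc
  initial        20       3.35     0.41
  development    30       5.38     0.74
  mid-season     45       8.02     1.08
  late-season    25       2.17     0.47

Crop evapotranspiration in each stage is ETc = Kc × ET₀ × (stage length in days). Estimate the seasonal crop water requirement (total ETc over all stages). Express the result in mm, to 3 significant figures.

562 mm

initial: 0.41 × 3.35 × 20 = 27.47 mm
development: 0.74 × 5.38 × 30 = 119.44 mm
mid-season: 1.08 × 8.02 × 45 = 389.77 mm
late-season: 0.47 × 2.17 × 25 = 25.50 mm
Seasonal total = 562.18 mm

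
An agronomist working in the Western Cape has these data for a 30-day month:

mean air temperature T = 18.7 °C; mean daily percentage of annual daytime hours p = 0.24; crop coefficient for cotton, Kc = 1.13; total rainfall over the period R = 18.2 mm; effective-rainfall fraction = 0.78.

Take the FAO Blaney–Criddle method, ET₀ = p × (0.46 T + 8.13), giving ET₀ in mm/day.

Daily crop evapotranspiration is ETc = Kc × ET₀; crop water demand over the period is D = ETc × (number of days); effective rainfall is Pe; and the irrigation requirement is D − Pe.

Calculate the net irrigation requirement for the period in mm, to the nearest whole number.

122 mm

ET₀ = 0.24 × (0.46 × 18.7 + 8.13) = 0.24 × 16.732 = 4.0157 mm/d
ETc = Kc × ET₀ = 1.13 × 4.0157 = 4.5377 mm/d
Crop demand D = ETc × 30 d = 4.5377 × 30 = 136.131 mm
Pe = 0.78 × 18.2 = 14.196 mm
D − Pe = 136.131 − 14.196 = 121.935 mm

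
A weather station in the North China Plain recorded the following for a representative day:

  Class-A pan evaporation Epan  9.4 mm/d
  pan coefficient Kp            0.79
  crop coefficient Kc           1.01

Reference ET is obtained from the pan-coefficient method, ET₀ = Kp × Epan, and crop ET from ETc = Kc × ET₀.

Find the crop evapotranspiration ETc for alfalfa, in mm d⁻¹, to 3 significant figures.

ET₀ = 0.79 × 9.4 = 7.4260 mm/d
ETc = Kc × ET₀ = 1.01 × 7.4260 = 7.5003 mm/d

7.50 mm d⁻¹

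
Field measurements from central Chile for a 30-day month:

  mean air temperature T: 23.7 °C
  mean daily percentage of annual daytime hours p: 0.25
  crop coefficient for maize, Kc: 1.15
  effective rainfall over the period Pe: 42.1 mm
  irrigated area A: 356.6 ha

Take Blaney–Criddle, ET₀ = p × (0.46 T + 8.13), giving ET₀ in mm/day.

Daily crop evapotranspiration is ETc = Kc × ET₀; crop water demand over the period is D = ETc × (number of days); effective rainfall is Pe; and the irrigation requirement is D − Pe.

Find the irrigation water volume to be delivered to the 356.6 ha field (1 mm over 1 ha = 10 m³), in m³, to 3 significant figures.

435000 m³

ET₀ = 0.25 × (0.46 × 23.7 + 8.13) = 0.25 × 19.032 = 4.7580 mm/d
ETc = Kc × ET₀ = 1.15 × 4.7580 = 5.4717 mm/d
Crop demand D = ETc × 30 d = 5.4717 × 30 = 164.151 mm
D − Pe = 164.151 − 42.1 = 122.051 mm
Volume = 122.051 mm × 356.6 ha × 10 = 435233.9 m³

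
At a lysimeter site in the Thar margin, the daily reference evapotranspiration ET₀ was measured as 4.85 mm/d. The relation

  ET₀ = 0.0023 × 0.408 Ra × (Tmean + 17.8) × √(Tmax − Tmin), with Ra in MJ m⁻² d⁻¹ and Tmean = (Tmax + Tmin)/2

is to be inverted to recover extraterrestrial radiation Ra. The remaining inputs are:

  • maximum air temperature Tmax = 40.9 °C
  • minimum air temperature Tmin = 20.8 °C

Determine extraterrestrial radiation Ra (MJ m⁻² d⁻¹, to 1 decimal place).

Tmean = (40.9+20.8)/2 = 30.85 °C; ΔT = 20.1
Ra = ET₀ / [0.0023 × 0.408 × (Tmean+17.8) × √ΔT]
   = 4.85 / (0.0023 × 0.408 × 48.65 × 4.4833) = 23.696 MJ m⁻² d⁻¹

23.7 MJ m⁻² d⁻¹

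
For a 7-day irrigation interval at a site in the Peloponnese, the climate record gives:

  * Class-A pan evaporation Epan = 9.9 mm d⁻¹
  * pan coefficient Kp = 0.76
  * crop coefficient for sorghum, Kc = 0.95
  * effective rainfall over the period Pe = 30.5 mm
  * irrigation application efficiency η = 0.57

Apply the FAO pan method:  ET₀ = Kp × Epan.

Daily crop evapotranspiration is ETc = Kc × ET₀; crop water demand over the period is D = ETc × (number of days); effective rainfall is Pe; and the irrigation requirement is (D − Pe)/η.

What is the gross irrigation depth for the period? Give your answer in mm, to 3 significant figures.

34.3 mm

ET₀ = 0.76 × 9.9 = 7.5240 mm/d
ETc = Kc × ET₀ = 0.95 × 7.5240 = 7.1478 mm/d
Crop demand D = ETc × 7 d = 7.1478 × 7 = 50.035 mm
D − Pe = 50.035 − 30.5 = 19.535 mm
Gross irrigation = 19.535 / 0.57 = 34.272 mm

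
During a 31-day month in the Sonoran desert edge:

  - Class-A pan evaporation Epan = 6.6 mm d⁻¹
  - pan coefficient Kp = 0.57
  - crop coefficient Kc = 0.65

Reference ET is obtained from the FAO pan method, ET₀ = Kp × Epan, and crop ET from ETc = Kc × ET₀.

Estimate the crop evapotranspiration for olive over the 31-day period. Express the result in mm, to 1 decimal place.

75.8 mm

ET₀ = 0.57 × 6.6 = 3.7620 mm/d
ETc = Kc × ET₀ = 0.65 × 3.7620 = 2.4453 mm/d
Over 31 days: 2.4453 × 31 = 75.804 mm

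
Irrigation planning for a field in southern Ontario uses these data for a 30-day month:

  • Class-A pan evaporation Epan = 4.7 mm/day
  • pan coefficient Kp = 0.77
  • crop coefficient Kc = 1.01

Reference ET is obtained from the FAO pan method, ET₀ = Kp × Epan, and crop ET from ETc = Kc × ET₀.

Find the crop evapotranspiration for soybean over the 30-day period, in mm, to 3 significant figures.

110 mm

ET₀ = 0.77 × 4.7 = 3.6190 mm/d
ETc = Kc × ET₀ = 1.01 × 3.6190 = 3.6552 mm/d
Over 30 days: 3.6552 × 30 = 109.656 mm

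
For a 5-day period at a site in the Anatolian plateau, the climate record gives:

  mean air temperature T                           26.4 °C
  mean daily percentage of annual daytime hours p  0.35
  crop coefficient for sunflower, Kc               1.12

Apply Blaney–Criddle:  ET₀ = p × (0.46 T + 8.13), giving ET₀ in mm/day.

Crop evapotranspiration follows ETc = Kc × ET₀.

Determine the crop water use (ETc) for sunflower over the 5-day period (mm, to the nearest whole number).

40 mm

ET₀ = 0.35 × (0.46 × 26.4 + 8.13) = 0.35 × 20.274 = 7.0959 mm/d
ETc = Kc × ET₀ = 1.12 × 7.0959 = 7.9474 mm/d
Over 5 days: 7.9474 × 5 = 39.737 mm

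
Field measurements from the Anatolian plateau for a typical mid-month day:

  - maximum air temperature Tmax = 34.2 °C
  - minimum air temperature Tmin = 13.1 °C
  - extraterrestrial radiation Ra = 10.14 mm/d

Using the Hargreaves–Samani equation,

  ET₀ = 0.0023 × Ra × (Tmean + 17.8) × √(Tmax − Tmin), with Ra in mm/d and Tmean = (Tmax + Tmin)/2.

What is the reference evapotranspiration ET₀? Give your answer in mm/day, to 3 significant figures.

4.44 mm/day

Tmean = (34.2 + 13.1)/2 = 23.65 °C
ET₀ = 0.0023 × 10.14 × (23.65 + 17.8) × √21.1 = 0.0023 × 10.14 × 41.45 × 4.5935 = 4.4405 mm/d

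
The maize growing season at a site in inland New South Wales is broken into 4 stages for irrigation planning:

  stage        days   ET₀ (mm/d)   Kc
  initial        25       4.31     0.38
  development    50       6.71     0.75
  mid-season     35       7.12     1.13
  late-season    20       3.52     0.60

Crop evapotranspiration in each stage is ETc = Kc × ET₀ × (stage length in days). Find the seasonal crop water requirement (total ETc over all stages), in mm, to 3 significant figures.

initial: 0.38 × 4.31 × 25 = 40.95 mm
development: 0.75 × 6.71 × 50 = 251.63 mm
mid-season: 1.13 × 7.12 × 35 = 281.60 mm
late-season: 0.60 × 3.52 × 20 = 42.24 mm
Seasonal total = 616.42 mm

616 mm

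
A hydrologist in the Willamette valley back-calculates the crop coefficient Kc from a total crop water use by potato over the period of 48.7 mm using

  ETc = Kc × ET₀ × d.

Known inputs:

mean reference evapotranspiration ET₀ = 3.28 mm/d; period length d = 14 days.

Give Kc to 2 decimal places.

ETc = Kc × ET₀ × d  ⇒  Kc = ETc / (ET₀ × d)
Kc = 48.7 / (3.28 × 14) = 48.7 / 45.92 = 1.0605

1.06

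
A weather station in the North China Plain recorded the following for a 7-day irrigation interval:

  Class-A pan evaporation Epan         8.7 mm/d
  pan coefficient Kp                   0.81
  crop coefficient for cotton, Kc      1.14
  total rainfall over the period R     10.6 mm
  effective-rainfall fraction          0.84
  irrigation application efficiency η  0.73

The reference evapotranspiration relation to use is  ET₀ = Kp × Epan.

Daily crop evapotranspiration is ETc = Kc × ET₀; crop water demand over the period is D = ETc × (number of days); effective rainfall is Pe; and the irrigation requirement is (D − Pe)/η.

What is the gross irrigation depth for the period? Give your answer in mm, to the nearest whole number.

ET₀ = 0.81 × 8.7 = 7.0470 mm/d
ETc = Kc × ET₀ = 1.14 × 7.0470 = 8.0336 mm/d
Crop demand D = ETc × 7 d = 8.0336 × 7 = 56.235 mm
Pe = 0.84 × 10.6 = 8.904 mm
D − Pe = 56.235 − 8.904 = 47.331 mm
Gross irrigation = 47.331 / 0.73 = 64.837 mm

65 mm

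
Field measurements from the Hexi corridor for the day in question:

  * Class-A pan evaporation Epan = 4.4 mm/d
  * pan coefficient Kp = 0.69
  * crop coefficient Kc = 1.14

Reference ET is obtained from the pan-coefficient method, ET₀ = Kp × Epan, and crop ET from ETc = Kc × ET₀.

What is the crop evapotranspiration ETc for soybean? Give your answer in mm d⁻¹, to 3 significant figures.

ET₀ = 0.69 × 4.4 = 3.0360 mm/d
ETc = Kc × ET₀ = 1.14 × 3.0360 = 3.4610 mm/d

3.46 mm d⁻¹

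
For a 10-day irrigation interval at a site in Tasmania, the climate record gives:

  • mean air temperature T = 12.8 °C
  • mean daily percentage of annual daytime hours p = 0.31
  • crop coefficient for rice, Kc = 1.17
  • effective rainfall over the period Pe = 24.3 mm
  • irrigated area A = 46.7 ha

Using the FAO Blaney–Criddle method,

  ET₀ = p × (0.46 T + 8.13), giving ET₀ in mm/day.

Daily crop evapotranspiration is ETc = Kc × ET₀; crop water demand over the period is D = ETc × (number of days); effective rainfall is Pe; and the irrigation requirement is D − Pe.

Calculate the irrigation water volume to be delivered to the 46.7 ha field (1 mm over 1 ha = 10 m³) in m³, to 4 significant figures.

ET₀ = 0.31 × (0.46 × 12.8 + 8.13) = 0.31 × 14.018 = 4.3456 mm/d
ETc = Kc × ET₀ = 1.17 × 4.3456 = 5.0844 mm/d
Crop demand D = ETc × 10 d = 5.0844 × 10 = 50.844 mm
D − Pe = 50.844 − 24.3 = 26.544 mm
Volume = 26.544 mm × 46.7 ha × 10 = 12396.0 m³

12400 m³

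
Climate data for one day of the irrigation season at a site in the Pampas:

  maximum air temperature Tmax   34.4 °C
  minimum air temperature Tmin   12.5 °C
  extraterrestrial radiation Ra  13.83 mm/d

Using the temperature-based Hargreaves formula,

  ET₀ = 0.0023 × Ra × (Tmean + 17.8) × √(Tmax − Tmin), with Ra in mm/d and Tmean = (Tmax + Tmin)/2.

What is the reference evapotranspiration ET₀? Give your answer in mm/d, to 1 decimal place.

Tmean = (34.4 + 12.5)/2 = 23.45 °C
ET₀ = 0.0023 × 13.83 × (23.45 + 17.8) × √21.9 = 0.0023 × 13.83 × 41.25 × 4.6797 = 6.1403 mm/d

6.1 mm/d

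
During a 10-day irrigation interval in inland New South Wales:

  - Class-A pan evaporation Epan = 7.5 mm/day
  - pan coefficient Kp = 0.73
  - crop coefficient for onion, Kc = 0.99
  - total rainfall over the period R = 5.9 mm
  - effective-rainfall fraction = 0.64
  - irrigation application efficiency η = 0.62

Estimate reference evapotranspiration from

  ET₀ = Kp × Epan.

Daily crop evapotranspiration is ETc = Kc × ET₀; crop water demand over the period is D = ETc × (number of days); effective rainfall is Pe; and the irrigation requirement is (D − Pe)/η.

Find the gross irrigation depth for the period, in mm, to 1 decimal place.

81.3 mm

ET₀ = 0.73 × 7.5 = 5.4750 mm/d
ETc = Kc × ET₀ = 0.99 × 5.4750 = 5.4203 mm/d
Crop demand D = ETc × 10 d = 5.4203 × 10 = 54.203 mm
Pe = 0.64 × 5.9 = 3.776 mm
D − Pe = 54.203 − 3.776 = 50.427 mm
Gross irrigation = 50.427 / 0.62 = 81.334 mm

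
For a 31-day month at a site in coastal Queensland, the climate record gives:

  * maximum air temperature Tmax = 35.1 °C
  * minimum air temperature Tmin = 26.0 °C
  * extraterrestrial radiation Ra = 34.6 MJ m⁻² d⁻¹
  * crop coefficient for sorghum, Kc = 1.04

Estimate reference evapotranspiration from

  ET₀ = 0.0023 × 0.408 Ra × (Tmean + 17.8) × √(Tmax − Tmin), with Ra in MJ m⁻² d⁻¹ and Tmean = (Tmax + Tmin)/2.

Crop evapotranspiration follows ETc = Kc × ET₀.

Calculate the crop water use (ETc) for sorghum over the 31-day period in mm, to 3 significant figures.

Tmean = (35.1 + 26.0)/2 = 30.55 °C
0.408 Ra = 0.408 × 34.6 = 14.1168 mm/d equivalent
ET₀ = 0.0023 × 14.1168 × (30.55 + 17.8) × √9.1 = 0.0023 × 14.1168 × 48.35 × 3.0166 = 4.7356 mm/d
ETc = Kc × ET₀ = 1.04 × 4.7356 = 4.9250 mm/d
Over 31 days: 4.9250 × 31 = 152.675 mm

153 mm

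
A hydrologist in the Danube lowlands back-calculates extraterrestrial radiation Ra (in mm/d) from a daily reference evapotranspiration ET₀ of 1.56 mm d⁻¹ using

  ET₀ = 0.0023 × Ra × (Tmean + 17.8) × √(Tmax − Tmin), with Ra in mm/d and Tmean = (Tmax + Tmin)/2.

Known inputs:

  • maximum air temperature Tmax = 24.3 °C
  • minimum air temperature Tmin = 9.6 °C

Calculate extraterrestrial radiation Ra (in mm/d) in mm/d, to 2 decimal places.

Tmean = 16.95 °C; √ΔT = 3.8341
Ra = ET₀ / [0.0023 × (Tmean+17.8) × √ΔT] = 1.56 / (0.0023 × 34.75 × 3.8341) = 5.091 mm/d

5.09 mm/d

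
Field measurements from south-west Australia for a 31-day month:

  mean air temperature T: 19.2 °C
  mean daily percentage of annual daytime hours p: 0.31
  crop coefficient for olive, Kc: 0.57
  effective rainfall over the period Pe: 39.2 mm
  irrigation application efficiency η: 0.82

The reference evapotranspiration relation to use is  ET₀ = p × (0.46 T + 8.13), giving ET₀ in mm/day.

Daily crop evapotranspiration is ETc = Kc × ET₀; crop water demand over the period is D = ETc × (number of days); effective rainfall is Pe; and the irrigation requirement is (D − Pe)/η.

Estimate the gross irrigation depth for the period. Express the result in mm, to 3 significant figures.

ET₀ = 0.31 × (0.46 × 19.2 + 8.13) = 0.31 × 16.962 = 5.2582 mm/d
ETc = Kc × ET₀ = 0.57 × 5.2582 = 2.9972 mm/d
Crop demand D = ETc × 31 d = 2.9972 × 31 = 92.913 mm
D − Pe = 92.913 − 39.2 = 53.713 mm
Gross irrigation = 53.713 / 0.82 = 65.504 mm

65.5 mm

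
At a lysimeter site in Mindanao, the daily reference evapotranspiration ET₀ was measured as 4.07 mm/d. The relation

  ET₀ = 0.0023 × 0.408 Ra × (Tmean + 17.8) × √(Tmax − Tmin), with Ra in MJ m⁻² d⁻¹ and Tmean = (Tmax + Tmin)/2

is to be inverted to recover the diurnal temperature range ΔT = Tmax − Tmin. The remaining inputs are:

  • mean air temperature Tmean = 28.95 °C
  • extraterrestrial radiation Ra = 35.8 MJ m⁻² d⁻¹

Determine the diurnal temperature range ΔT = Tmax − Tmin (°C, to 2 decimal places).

√ΔT = ET₀ / [0.0023 × 0.408 × Ra × (Tmean+17.8)] = 4.07 / (0.0023 × 14.6064 × 46.75) = 2.5914
ΔT = 2.5914² = 6.715 °C

6.72 °C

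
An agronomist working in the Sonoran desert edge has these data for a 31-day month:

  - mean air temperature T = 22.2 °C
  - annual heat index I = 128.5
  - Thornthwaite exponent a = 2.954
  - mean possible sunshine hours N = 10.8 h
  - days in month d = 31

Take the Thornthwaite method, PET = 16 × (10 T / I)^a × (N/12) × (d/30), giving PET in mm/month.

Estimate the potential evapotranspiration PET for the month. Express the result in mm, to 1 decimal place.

74.8 mm

10T/I = 10 × 22.2 / 128.5 = 1.7276
(10T/I)^a = 1.7276^2.954 = 5.0281
Uncorrected PET = 16 × 5.0281 = 80.450 mm
Correction = (N/12)(d/30) = (10.8/12)(31/30) = 0.9300
PET = 80.450 × 0.9300 = 74.819 mm/month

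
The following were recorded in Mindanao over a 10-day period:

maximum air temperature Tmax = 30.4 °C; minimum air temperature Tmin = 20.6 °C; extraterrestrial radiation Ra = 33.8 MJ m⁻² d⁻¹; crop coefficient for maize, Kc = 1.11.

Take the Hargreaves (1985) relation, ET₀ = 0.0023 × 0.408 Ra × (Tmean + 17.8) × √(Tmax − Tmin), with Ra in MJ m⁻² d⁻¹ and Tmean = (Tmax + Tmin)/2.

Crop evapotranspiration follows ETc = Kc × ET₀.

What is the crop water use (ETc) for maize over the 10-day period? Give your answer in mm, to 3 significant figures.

47.7 mm

Tmean = (30.4 + 20.6)/2 = 25.50 °C
0.408 Ra = 0.408 × 33.8 = 13.7904 mm/d equivalent
ET₀ = 0.0023 × 13.7904 × (25.50 + 17.8) × √9.8 = 0.0023 × 13.7904 × 43.30 × 3.1305 = 4.2994 mm/d
ETc = Kc × ET₀ = 1.11 × 4.2994 = 4.7723 mm/d
Over 10 days: 4.7723 × 10 = 47.723 mm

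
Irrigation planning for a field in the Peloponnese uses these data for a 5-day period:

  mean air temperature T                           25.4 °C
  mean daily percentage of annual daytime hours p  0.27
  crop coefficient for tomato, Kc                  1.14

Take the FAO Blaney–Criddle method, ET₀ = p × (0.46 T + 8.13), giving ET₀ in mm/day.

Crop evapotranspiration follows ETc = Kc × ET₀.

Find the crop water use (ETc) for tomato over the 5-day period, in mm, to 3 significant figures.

30.5 mm

ET₀ = 0.27 × (0.46 × 25.4 + 8.13) = 0.27 × 19.814 = 5.3498 mm/d
ETc = Kc × ET₀ = 1.14 × 5.3498 = 6.0988 mm/d
Over 5 days: 6.0988 × 5 = 30.494 mm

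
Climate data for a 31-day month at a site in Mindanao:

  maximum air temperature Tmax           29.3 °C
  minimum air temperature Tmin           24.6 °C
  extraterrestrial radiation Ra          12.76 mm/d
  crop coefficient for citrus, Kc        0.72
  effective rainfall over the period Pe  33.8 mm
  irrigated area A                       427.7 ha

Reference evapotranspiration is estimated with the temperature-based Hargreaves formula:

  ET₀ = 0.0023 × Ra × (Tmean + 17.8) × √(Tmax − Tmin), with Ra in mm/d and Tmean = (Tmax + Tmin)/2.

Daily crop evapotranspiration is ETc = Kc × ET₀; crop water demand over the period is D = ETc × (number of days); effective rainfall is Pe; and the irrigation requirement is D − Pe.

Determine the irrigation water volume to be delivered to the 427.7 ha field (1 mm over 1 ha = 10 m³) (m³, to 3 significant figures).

127000 m³

Tmean = (29.3 + 24.6)/2 = 26.95 °C
ET₀ = 0.0023 × 12.76 × (26.95 + 17.8) × √4.7 = 0.0023 × 12.76 × 44.75 × 2.1679 = 2.8472 mm/d
ETc = Kc × ET₀ = 0.72 × 2.8472 = 2.0500 mm/d
Crop demand D = ETc × 31 d = 2.0500 × 31 = 63.550 mm
D − Pe = 63.550 − 33.8 = 29.750 mm
Volume = 29.750 mm × 427.7 ha × 10 = 127240.8 m³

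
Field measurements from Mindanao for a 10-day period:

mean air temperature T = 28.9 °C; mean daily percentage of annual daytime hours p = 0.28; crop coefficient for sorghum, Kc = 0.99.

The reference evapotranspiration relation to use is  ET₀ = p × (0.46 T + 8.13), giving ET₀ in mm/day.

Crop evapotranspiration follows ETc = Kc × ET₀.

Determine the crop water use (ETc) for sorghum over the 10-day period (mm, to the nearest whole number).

ET₀ = 0.28 × (0.46 × 28.9 + 8.13) = 0.28 × 21.424 = 5.9987 mm/d
ETc = Kc × ET₀ = 0.99 × 5.9987 = 5.9387 mm/d
Over 10 days: 5.9387 × 10 = 59.387 mm

59 mm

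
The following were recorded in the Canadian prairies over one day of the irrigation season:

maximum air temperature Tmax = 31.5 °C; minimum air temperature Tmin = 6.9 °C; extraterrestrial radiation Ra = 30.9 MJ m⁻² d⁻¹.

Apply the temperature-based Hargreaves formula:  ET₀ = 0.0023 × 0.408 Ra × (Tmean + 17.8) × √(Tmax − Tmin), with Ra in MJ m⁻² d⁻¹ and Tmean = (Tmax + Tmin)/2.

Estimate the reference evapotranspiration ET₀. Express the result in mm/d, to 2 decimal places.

Tmean = (31.5 + 6.9)/2 = 19.20 °C
0.408 Ra = 0.408 × 30.9 = 12.6072 mm/d equivalent
ET₀ = 0.0023 × 12.6072 × (19.20 + 17.8) × √24.6 = 0.0023 × 12.6072 × 37.00 × 4.9598 = 5.3212 mm/d

5.32 mm/d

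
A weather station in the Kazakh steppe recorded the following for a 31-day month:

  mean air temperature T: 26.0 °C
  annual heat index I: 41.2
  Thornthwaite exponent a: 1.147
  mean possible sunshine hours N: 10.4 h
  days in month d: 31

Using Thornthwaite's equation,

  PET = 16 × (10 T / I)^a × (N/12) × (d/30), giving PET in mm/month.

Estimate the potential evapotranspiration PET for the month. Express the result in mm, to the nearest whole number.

119 mm

10T/I = 10 × 26.0 / 41.2 = 6.3107
(10T/I)^a = 6.3107^1.147 = 8.2735
Uncorrected PET = 16 × 8.2735 = 132.376 mm
Correction = (N/12)(d/30) = (10.4/12)(31/30) = 0.8956
PET = 132.376 × 0.8956 = 118.556 mm/month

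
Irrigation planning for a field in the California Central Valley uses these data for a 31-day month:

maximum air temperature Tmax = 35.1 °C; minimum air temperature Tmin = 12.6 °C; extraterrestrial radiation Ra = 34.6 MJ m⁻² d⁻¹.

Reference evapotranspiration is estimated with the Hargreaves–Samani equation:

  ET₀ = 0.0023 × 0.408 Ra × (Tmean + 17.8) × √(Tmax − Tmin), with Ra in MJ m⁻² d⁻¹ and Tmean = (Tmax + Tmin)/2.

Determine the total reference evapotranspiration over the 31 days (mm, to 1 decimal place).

198.9 mm

Tmean = (35.1 + 12.6)/2 = 23.85 °C
0.408 Ra = 0.408 × 34.6 = 14.1168 mm/d equivalent
ET₀ = 0.0023 × 14.1168 × (23.85 + 17.8) × √22.5 = 0.0023 × 14.1168 × 41.65 × 4.7434 = 6.4146 mm/d
Over 31 days: 6.4146 × 31 = 198.853 mm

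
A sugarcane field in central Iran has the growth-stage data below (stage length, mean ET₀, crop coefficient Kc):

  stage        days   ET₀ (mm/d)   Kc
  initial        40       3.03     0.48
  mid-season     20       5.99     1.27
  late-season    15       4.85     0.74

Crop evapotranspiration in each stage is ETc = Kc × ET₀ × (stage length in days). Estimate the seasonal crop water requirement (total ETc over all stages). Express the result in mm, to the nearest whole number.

initial: 0.48 × 3.03 × 40 = 58.18 mm
mid-season: 1.27 × 5.99 × 20 = 152.15 mm
late-season: 0.74 × 4.85 × 15 = 53.84 mm
Seasonal total = 264.17 mm

264 mm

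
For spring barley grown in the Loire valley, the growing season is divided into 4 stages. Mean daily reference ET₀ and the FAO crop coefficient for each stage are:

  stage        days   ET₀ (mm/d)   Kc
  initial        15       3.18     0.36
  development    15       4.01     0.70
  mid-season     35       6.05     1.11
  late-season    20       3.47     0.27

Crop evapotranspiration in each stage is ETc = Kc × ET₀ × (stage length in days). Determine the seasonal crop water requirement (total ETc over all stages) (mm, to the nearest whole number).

initial: 0.36 × 3.18 × 15 = 17.17 mm
development: 0.70 × 4.01 × 15 = 42.11 mm
mid-season: 1.11 × 6.05 × 35 = 235.04 mm
late-season: 0.27 × 3.47 × 20 = 18.74 mm
Seasonal total = 313.06 mm

313 mm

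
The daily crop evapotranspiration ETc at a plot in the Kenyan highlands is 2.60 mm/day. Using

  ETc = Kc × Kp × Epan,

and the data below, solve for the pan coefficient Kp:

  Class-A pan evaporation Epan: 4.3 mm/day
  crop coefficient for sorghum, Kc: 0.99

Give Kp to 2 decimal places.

ETc = Kc × Kp × Epan  ⇒  Kp = ETc / (Kc × Epan)
Kp = 2.60 / (0.99 × 4.3) = 2.60 / 4.257 = 0.6108

0.61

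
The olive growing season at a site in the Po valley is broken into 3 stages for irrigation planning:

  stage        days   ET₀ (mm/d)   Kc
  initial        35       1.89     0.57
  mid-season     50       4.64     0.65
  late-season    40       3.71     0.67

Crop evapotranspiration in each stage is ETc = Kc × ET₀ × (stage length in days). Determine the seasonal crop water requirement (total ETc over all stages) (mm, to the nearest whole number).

initial: 0.57 × 1.89 × 35 = 37.71 mm
mid-season: 0.65 × 4.64 × 50 = 150.80 mm
late-season: 0.67 × 3.71 × 40 = 99.43 mm
Seasonal total = 287.94 mm

288 mm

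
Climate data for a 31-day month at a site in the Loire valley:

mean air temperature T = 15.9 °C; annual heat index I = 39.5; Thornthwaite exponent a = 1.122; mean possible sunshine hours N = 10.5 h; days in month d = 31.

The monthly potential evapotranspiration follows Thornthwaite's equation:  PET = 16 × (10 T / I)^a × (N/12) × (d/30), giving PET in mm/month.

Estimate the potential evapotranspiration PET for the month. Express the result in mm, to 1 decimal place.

69.0 mm

10T/I = 10 × 15.9 / 39.5 = 4.0253
(10T/I)^a = 4.0253^1.122 = 4.7707
Uncorrected PET = 16 × 4.7707 = 76.331 mm
Correction = (N/12)(d/30) = (10.5/12)(31/30) = 0.9042
PET = 76.331 × 0.9042 = 69.018 mm/month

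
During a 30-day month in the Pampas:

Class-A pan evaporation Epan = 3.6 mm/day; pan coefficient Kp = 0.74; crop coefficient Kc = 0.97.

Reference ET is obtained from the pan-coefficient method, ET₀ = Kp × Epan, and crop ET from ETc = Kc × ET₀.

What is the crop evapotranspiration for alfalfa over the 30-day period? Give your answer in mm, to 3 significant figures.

ET₀ = 0.74 × 3.6 = 2.6640 mm/d
ETc = Kc × ET₀ = 0.97 × 2.6640 = 2.5841 mm/d
Over 30 days: 2.5841 × 30 = 77.523 mm

77.5 mm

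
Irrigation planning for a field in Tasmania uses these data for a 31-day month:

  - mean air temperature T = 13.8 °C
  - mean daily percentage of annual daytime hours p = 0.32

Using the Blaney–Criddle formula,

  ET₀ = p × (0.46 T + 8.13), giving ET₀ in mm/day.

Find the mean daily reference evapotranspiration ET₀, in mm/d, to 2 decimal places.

4.63 mm/d

ET₀ = 0.32 × (0.46 × 13.8 + 8.13) = 0.32 × 14.478 = 4.6330 mm/d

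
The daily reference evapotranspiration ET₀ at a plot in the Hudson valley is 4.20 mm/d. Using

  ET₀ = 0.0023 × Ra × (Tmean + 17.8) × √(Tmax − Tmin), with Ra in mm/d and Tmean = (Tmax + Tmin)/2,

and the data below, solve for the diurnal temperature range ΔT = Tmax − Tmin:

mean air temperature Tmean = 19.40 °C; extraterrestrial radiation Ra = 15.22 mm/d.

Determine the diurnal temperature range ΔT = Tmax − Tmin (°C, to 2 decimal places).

10.40 °C

√ΔT = ET₀ / [0.0023 × Ra × (Tmean+17.8)] = 4.20 / (0.0023 × 15.22 × 37.20) = 3.2253
ΔT = 3.2253² = 10.403 °C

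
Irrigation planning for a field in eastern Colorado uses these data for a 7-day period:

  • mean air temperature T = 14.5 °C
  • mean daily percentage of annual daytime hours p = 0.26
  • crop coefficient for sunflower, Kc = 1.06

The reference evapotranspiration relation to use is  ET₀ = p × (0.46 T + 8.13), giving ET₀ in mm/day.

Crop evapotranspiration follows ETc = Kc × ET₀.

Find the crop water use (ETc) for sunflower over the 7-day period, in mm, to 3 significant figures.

28.6 mm

ET₀ = 0.26 × (0.46 × 14.5 + 8.13) = 0.26 × 14.800 = 3.8480 mm/d
ETc = Kc × ET₀ = 1.06 × 3.8480 = 4.0789 mm/d
Over 7 days: 4.0789 × 7 = 28.552 mm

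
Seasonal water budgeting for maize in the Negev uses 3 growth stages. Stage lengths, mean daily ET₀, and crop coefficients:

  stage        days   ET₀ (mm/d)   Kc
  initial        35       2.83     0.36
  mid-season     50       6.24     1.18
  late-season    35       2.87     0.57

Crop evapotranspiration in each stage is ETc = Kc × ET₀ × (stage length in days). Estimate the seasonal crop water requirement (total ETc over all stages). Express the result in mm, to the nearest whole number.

461 mm

initial: 0.36 × 2.83 × 35 = 35.66 mm
mid-season: 1.18 × 6.24 × 50 = 368.16 mm
late-season: 0.57 × 2.87 × 35 = 57.26 mm
Seasonal total = 461.08 mm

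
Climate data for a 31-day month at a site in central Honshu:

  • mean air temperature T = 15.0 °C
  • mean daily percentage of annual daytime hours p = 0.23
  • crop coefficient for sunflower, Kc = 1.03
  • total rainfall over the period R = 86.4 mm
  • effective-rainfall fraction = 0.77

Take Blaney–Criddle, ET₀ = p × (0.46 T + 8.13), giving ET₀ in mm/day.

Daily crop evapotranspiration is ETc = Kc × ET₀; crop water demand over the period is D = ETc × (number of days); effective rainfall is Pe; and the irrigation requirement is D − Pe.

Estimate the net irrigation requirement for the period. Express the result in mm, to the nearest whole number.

44 mm

ET₀ = 0.23 × (0.46 × 15.0 + 8.13) = 0.23 × 15.030 = 3.4569 mm/d
ETc = Kc × ET₀ = 1.03 × 3.4569 = 3.5606 mm/d
Crop demand D = ETc × 31 d = 3.5606 × 31 = 110.379 mm
Pe = 0.77 × 86.4 = 66.528 mm
D − Pe = 110.379 − 66.528 = 43.851 mm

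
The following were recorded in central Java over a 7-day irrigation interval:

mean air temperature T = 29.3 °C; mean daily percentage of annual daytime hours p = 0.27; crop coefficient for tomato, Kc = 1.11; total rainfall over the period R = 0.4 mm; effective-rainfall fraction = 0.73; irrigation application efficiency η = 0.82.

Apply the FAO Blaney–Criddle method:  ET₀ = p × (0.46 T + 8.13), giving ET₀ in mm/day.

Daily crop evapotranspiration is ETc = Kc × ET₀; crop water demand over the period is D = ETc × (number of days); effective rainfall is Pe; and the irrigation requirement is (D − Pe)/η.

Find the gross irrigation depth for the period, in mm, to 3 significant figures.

ET₀ = 0.27 × (0.46 × 29.3 + 8.13) = 0.27 × 21.608 = 5.8342 mm/d
ETc = Kc × ET₀ = 1.11 × 5.8342 = 6.4760 mm/d
Crop demand D = ETc × 7 d = 6.4760 × 7 = 45.332 mm
Pe = 0.73 × 0.4 = 0.292 mm
D − Pe = 45.332 − 0.292 = 45.040 mm
Gross irrigation = 45.040 / 0.82 = 54.927 mm

54.9 mm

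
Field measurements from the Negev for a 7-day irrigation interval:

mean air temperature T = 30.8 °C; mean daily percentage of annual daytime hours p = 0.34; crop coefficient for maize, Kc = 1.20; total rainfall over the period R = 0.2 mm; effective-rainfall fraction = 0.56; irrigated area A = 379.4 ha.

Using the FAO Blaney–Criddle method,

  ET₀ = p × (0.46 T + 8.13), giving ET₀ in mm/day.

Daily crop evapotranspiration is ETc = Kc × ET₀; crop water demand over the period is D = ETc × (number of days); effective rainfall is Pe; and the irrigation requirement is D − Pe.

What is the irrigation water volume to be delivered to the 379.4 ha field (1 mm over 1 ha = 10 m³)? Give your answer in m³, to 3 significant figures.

ET₀ = 0.34 × (0.46 × 30.8 + 8.13) = 0.34 × 22.298 = 7.5813 mm/d
ETc = Kc × ET₀ = 1.20 × 7.5813 = 9.0976 mm/d
Crop demand D = ETc × 7 d = 9.0976 × 7 = 63.683 mm
Pe = 0.56 × 0.2 = 0.112 mm
D − Pe = 63.683 − 0.112 = 63.571 mm
Volume = 63.571 mm × 379.4 ha × 10 = 241188.4 m³

241000 m³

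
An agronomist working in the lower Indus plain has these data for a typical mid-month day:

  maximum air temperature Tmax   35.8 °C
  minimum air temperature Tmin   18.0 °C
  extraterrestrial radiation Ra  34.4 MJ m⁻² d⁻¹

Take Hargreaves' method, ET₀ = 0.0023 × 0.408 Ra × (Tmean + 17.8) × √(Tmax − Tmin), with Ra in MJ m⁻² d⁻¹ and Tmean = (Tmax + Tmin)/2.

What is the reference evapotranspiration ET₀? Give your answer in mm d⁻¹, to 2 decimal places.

6.09 mm d⁻¹

Tmean = (35.8 + 18.0)/2 = 26.90 °C
0.408 Ra = 0.408 × 34.4 = 14.0352 mm/d equivalent
ET₀ = 0.0023 × 14.0352 × (26.90 + 17.8) × √17.8 = 0.0023 × 14.0352 × 44.70 × 4.2190 = 6.0878 mm/d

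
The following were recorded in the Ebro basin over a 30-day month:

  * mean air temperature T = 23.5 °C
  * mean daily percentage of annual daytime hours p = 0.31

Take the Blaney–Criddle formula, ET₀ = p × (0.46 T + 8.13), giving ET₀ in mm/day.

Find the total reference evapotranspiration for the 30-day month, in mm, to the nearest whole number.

176 mm

ET₀ = 0.31 × (0.46 × 23.5 + 8.13) = 0.31 × 18.940 = 5.8714 mm/d
Monthly total = 5.8714 × 30 = 176.142 mm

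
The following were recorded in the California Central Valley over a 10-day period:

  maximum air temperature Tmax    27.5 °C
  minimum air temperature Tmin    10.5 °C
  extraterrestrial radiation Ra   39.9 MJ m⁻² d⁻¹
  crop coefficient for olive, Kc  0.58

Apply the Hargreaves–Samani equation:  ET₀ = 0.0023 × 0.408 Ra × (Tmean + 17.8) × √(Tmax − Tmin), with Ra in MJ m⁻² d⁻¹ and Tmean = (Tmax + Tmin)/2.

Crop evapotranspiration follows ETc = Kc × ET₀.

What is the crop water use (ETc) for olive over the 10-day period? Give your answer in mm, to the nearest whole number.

Tmean = (27.5 + 10.5)/2 = 19.00 °C
0.408 Ra = 0.408 × 39.9 = 16.2792 mm/d equivalent
ET₀ = 0.0023 × 16.2792 × (19.00 + 17.8) × √17.0 = 0.0023 × 16.2792 × 36.80 × 4.1231 = 5.6811 mm/d
ETc = Kc × ET₀ = 0.58 × 5.6811 = 3.2950 mm/d
Over 10 days: 3.2950 × 10 = 32.950 mm

33 mm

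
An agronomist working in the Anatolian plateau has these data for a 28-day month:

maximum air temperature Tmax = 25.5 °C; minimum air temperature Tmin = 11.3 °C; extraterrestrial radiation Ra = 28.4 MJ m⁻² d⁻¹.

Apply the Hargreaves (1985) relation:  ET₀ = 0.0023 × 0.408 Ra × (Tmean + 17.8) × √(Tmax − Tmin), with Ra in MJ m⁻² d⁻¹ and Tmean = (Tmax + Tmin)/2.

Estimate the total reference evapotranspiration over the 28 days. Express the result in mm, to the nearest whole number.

Tmean = (25.5 + 11.3)/2 = 18.40 °C
0.408 Ra = 0.408 × 28.4 = 11.5872 mm/d equivalent
ET₀ = 0.0023 × 11.5872 × (18.40 + 17.8) × √14.2 = 0.0023 × 11.5872 × 36.20 × 3.7683 = 3.6355 mm/d
Over 28 days: 3.6355 × 28 = 101.794 mm

102 mm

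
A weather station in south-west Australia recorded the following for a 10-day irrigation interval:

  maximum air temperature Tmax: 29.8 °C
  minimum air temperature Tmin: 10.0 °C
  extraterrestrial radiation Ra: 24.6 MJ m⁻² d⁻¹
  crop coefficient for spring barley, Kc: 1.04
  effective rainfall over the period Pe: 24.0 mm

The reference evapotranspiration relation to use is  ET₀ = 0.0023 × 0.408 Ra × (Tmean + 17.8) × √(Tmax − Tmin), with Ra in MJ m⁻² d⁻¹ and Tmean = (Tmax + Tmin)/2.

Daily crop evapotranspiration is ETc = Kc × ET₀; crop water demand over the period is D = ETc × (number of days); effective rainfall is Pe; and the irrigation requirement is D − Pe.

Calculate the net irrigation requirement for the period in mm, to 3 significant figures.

Tmean = (29.8 + 10.0)/2 = 19.90 °C
0.408 Ra = 0.408 × 24.6 = 10.0368 mm/d equivalent
ET₀ = 0.0023 × 10.0368 × (19.90 + 17.8) × √19.8 = 0.0023 × 10.0368 × 37.70 × 4.4497 = 3.8725 mm/d
ETc = Kc × ET₀ = 1.04 × 3.8725 = 4.0274 mm/d
Crop demand D = ETc × 10 d = 4.0274 × 10 = 40.274 mm
D − Pe = 40.274 − 24.0 = 16.274 mm

16.3 mm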